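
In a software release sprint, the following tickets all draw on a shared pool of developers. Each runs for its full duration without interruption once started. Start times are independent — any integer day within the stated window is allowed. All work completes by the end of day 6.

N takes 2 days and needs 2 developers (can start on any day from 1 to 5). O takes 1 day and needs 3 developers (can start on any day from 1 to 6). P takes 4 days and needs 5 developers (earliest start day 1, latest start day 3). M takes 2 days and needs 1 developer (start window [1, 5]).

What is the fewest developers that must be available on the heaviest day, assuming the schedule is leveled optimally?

Early-start (N@1, O@1, P@1, M@1) gives peak 11: d1:11  d2:8  d3:5  d4:5  d5:0  d6:0.
Shift P→3.
Schedule N@1, O@1, P@3, M@1: d1:6  d2:3  d3:5  d4:5  d5:5  d6:5 — peak 6.

6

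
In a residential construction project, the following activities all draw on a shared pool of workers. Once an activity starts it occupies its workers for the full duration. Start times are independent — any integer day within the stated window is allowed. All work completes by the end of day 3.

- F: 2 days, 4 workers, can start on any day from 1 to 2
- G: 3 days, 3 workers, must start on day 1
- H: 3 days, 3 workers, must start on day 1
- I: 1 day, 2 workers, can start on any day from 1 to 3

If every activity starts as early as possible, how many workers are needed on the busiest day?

12

Early-start schedule: F@1, G@1, H@1, I@1.
Load per day: day 1: 12, day 2: 10, day 3: 6.
Peak is 12.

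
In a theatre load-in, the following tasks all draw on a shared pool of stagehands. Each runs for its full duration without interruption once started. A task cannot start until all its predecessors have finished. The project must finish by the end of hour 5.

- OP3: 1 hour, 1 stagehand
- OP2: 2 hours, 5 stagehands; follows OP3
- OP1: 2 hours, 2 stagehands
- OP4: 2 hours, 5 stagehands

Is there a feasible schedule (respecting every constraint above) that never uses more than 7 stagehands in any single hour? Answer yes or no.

Schedule OP3@1, OP2@2, OP1@1, OP4@4: h1:3  h2:7  h3:5  h4:5  h5:5 — peak 7 ≤ 7.

yes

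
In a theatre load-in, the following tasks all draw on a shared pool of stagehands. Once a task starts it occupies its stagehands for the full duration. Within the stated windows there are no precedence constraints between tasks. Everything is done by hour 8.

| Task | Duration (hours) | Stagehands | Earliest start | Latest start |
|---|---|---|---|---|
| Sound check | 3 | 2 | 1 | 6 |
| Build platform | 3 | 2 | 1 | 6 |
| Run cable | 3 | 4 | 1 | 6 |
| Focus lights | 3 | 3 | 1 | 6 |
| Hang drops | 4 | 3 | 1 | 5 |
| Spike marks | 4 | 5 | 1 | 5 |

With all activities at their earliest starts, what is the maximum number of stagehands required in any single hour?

19

Early-start schedule: Sound check@1, Build platform@1, Run cable@1, Focus lights@1, Hang drops@1, Spike marks@1.
Load per hour: hour 1: 19, hour 2: 19, hour 3: 19, hour 4: 8, hour 5: 0, hour 6: 0, hour 7: 0, hour 8: 0.
Peak is 19.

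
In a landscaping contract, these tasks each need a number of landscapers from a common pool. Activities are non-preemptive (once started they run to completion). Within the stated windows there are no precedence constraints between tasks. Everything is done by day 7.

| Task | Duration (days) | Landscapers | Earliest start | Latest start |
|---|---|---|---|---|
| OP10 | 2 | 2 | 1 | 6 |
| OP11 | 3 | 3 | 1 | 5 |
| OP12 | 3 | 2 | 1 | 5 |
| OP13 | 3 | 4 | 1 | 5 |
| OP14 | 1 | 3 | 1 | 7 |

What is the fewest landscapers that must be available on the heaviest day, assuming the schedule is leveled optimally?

Early-start (OP10@1, OP11@1, OP12@1, OP13@1, OP14@1) gives peak 14: d1:14  d2:11  d3:9  d4:0  d5:0  d6:0  d7:0.
Shift OP12→3, OP13→4, OP14→7.
Schedule OP10@1, OP11@1, OP12@3, OP13@4, OP14@7: d1:5  d2:5  d3:5  d4:6  d5:6  d6:4  d7:3 — peak 6.

6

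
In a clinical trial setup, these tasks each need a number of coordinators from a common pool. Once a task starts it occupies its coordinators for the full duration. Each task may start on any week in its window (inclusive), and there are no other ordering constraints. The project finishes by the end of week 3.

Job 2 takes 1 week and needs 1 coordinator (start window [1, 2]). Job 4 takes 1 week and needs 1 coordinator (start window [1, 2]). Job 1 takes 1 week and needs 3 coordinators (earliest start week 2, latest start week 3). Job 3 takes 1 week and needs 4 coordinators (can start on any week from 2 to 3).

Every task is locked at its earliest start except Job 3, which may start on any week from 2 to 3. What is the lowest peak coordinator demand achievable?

4

Job 3@2: w1:2  w2:7  w3:0 → peak 7
Job 3@3: w1:2  w2:3  w3:4 → peak 4
Best is Job 3@3, peak 4.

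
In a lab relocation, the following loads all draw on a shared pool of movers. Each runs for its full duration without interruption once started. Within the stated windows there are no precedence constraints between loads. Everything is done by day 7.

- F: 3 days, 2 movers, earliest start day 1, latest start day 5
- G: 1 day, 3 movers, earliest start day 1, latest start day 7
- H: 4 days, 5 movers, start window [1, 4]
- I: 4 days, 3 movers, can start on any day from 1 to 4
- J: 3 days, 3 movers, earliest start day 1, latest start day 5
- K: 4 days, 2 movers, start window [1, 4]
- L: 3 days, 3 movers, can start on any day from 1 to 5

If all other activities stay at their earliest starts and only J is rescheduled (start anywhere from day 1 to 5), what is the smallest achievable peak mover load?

18

J@1: d1:21  d2:18  d3:18  d4:10  d5:0  d6:0  d7:0 → peak 21
J@2: d1:18  d2:18  d3:18  d4:13  d5:0  d6:0  d7:0 → peak 18
J@3: d1:18  d2:15  d3:18  d4:13  d5:3  d6:0  d7:0 → peak 18
J@4: d1:18  d2:15  d3:15  d4:13  d5:3  d6:3  d7:0 → peak 18
J@5: d1:18  d2:15  d3:15  d4:10  d5:3  d6:3  d7:3 → peak 18
Best is J@2, peak 18.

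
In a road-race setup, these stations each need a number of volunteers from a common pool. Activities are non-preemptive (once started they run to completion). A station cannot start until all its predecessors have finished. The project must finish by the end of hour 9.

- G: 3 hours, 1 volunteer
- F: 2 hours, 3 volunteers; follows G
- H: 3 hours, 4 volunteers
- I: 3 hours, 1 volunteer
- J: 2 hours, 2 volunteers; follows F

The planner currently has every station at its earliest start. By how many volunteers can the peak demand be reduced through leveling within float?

Early-start peak: h1:6  h2:6  h3:6  h4:3  h5:3  h6:2  h7:2  h8:0  h9:0 ⇒ 6.
Leveled (G@1, F@4, H@1, I@4, J@6): h1:5  h2:5  h3:5  h4:4  h5:4  h6:3  h7:2  h8:0  h9:0 ⇒ 5.
Reduction 6 − 5 = 1.

1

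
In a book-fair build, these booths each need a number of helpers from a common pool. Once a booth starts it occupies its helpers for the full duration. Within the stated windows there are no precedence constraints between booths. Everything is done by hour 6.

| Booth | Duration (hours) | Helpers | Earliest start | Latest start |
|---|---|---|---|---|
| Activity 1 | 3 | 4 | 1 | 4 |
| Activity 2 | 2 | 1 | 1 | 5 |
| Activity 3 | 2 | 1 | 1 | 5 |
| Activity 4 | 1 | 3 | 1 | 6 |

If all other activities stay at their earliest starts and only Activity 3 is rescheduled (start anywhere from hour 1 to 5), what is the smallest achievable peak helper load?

Activity 3@1: h1:9  h2:6  h3:4  h4:0  h5:0  h6:0 → peak 9
Activity 3@2: h1:8  h2:6  h3:5  h4:0  h5:0  h6:0 → peak 8
Activity 3@3: h1:8  h2:5  h3:5  h4:1  h5:0  h6:0 → peak 8
Activity 3@4: h1:8  h2:5  h3:4  h4:1  h5:1  h6:0 → peak 8
Activity 3@5: h1:8  h2:5  h3:4  h4:0  h5:1  h6:1 → peak 8
Best is Activity 3@2, peak 8.

8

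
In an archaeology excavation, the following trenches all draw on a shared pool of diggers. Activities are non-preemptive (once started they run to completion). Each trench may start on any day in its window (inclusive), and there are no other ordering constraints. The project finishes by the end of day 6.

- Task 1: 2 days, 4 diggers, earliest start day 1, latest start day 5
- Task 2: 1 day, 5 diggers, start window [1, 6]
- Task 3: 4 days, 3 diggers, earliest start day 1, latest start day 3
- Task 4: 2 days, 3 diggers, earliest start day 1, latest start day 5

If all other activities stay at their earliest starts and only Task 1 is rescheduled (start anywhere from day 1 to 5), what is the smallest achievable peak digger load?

Task 1@1: d1:15  d2:10  d3:3  d4:3  d5:0  d6:0 → peak 15
Task 1@2: d1:11  d2:10  d3:7  d4:3  d5:0  d6:0 → peak 11
Task 1@3: d1:11  d2:6  d3:7  d4:7  d5:0  d6:0 → peak 11
Task 1@4: d1:11  d2:6  d3:3  d4:7  d5:4  d6:0 → peak 11
Task 1@5: d1:11  d2:6  d3:3  d4:3  d5:4  d6:4 → peak 11
Best is Task 1@2, peak 11.

11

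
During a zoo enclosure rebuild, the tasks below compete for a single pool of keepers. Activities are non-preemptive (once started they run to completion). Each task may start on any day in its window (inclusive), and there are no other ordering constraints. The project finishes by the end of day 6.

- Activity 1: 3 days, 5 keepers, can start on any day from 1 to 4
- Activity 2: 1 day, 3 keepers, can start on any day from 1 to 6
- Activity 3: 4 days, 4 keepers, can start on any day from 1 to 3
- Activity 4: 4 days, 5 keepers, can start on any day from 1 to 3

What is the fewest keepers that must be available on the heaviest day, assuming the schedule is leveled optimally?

14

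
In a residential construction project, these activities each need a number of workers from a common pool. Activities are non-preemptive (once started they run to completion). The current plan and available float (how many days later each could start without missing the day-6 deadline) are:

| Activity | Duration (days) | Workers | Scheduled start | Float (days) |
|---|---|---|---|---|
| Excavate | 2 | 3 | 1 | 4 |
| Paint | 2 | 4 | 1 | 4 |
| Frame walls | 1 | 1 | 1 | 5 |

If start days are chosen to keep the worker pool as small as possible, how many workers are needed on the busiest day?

4

Early-start (Excavate@1, Paint@1, Frame walls@1) gives peak 8: d1:8  d2:7  d3:0  d4:0  d5:0  d6:0.
Shift Paint→3.
Schedule Excavate@1, Paint@3, Frame walls@1: d1:4  d2:3  d3:4  d4:4  d5:0  d6:0 — peak 4.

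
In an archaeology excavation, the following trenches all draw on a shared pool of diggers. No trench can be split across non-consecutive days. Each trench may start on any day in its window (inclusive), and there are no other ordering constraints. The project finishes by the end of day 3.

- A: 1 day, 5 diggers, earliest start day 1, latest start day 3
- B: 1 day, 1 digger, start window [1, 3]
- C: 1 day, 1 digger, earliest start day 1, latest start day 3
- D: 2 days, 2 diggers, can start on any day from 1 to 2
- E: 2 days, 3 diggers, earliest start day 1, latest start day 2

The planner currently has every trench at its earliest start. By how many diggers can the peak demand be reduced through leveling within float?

6

Early-start peak: d1:12  d2:5  d3:0 ⇒ 12.
Leveled (A@1, B@1, C@2, D@2, E@2): d1:6  d2:6  d3:5 ⇒ 6.
Reduction 12 − 6 = 6.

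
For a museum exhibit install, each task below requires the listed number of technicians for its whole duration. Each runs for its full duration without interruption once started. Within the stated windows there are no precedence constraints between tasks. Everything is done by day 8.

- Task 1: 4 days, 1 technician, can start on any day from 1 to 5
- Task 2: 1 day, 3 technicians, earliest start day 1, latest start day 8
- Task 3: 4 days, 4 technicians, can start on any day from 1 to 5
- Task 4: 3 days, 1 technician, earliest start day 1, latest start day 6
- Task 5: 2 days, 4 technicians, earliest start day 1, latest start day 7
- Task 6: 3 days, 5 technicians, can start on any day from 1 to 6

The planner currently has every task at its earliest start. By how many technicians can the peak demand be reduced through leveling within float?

10

Early-start peak: d1:18  d2:15  d3:11  d4:5  d5:0  d6:0  d7:0  d8:0 ⇒ 18.
Leveled (Task 1@1, Task 2@1, Task 3@5, Task 4@1, Task 5@5, Task 6@2): d1:5  d2:7  d3:7  d4:6  d5:8  d6:8  d7:4  d8:4 ⇒ 8.
Reduction 18 − 8 = 10.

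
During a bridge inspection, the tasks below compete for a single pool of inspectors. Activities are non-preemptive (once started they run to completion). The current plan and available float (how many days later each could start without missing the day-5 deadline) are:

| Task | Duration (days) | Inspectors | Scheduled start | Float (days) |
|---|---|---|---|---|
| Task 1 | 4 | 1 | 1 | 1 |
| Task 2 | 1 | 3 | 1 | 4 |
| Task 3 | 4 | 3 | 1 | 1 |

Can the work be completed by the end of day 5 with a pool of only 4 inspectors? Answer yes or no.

yes

Schedule Task 1@1, Task 2@1, Task 3@2: d1:4  d2:4  d3:4  d4:4  d5:3 — peak 4 ≤ 4.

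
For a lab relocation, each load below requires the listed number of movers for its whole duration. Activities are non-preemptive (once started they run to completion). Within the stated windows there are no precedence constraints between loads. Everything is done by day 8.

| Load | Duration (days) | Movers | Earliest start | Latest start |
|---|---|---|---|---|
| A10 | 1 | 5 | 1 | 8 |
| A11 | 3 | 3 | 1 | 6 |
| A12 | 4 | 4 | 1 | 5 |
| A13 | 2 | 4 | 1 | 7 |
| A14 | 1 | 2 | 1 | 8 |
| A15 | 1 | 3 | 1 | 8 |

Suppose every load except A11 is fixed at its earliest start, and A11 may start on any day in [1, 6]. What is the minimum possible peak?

18

A11@1: d1:21  d2:11  d3:7  d4:4  d5:0  d6:0  d7:0  d8:0 → peak 21
A11@2: d1:18  d2:11  d3:7  d4:7  d5:0  d6:0  d7:0  d8:0 → peak 18
A11@3: d1:18  d2:8  d3:7  d4:7  d5:3  d6:0  d7:0  d8:0 → peak 18
A11@4: d1:18  d2:8  d3:4  d4:7  d5:3  d6:3  d7:0  d8:0 → peak 18
A11@5: d1:18  d2:8  d3:4  d4:4  d5:3  d6:3  d7:3  d8:0 → peak 18
A11@6: d1:18  d2:8  d3:4  d4:4  d5:0  d6:3  d7:3  d8:3 → peak 18
Best is A11@2, peak 18.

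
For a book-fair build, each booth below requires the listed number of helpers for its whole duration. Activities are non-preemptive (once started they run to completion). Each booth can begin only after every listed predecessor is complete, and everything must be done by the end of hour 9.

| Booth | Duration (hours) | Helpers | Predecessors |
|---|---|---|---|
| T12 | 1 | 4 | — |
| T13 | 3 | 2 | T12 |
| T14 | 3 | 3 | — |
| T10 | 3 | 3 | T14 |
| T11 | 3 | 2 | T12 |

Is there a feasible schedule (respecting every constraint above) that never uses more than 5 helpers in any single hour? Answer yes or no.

yes

Schedule T12@1, T13@2, T14@2, T10@5, T11@5: h1:4  h2:5  h3:5  h4:5  h5:5  h6:5  h7:5  h8:0  h9:0 — peak 5 ≤ 5.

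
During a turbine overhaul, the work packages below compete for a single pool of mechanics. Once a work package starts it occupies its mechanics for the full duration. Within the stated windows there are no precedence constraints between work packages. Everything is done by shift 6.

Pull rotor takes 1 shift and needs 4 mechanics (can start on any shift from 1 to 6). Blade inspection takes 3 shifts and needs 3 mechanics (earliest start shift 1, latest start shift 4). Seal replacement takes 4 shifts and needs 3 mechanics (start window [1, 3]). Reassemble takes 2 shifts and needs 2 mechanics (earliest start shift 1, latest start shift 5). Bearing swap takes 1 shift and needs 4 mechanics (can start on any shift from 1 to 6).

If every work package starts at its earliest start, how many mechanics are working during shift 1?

At early start, shift 1 has: Pull rotor, Blade inspection, Seal replacement, Reassemble, Bearing swap.
Demand: 4 + 3 + 3 + 2 + 4 = 16.

16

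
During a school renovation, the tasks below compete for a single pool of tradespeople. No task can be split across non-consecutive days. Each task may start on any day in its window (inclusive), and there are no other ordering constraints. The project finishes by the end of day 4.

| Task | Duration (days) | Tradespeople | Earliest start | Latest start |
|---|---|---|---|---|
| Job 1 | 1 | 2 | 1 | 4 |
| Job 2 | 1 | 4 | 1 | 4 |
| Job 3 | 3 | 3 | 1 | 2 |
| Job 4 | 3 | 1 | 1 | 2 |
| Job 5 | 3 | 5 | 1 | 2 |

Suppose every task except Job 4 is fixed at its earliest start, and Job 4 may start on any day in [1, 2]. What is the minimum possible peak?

14

Job 4@1: d1:15  d2:9  d3:9  d4:0 → peak 15
Job 4@2: d1:14  d2:9  d3:9  d4:1 → peak 14
Best is Job 4@2, peak 14.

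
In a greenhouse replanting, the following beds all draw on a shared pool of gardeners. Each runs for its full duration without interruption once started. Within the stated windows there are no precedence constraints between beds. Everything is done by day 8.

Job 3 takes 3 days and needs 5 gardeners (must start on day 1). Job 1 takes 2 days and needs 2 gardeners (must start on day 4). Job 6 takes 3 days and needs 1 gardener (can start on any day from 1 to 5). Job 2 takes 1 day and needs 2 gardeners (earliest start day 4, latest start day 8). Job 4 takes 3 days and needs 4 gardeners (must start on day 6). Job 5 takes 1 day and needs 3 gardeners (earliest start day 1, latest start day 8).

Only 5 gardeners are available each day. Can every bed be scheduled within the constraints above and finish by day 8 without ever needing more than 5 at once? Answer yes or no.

yes

Schedule Job 3@1, Job 1@4, Job 6@5, Job 2@5, Job 4@6, Job 5@4: d1:5  d2:5  d3:5  d4:5  d5:5  d6:5  d7:5  d8:4 — peak 5 ≤ 5.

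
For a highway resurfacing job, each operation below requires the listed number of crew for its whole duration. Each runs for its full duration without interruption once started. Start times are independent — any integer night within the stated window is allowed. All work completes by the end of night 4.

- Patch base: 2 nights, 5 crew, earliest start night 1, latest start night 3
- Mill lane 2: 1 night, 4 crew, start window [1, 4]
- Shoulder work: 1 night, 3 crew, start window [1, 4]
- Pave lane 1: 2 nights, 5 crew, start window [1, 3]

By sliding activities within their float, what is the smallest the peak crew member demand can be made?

9

Early-start (Patch base@1, Mill lane 2@1, Shoulder work@1, Pave lane 1@1) gives peak 17: n1:17  n2:10  n3:0  n4:0.
Shift Shoulder work→2, Pave lane 1→3.
Schedule Patch base@1, Mill lane 2@1, Shoulder work@2, Pave lane 1@3: n1:9  n2:8  n3:5  n4:5 — peak 9.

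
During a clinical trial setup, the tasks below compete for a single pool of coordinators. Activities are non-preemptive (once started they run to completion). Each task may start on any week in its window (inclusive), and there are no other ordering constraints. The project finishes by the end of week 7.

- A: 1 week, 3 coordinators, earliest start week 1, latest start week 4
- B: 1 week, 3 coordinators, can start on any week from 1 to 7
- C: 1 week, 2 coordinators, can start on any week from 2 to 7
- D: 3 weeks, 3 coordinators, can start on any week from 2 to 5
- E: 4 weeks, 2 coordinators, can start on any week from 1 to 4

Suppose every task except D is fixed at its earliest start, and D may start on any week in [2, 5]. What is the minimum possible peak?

D@2: w1:8  w2:7  w3:5  w4:5  w5:0  w6:0  w7:0 → peak 8
D@3: w1:8  w2:4  w3:5  w4:5  w5:3  w6:0  w7:0 → peak 8
D@4: w1:8  w2:4  w3:2  w4:5  w5:3  w6:3  w7:0 → peak 8
D@5: w1:8  w2:4  w3:2  w4:2  w5:3  w6:3  w7:3 → peak 8
Best is D@2, peak 8.

8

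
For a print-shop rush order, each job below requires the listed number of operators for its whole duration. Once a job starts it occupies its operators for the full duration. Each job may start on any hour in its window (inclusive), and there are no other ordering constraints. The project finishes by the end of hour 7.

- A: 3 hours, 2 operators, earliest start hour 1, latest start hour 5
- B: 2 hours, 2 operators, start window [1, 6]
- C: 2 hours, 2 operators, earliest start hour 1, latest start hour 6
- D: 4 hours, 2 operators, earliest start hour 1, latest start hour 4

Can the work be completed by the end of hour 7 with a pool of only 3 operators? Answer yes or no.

no

Total operator-hours = 22; over 7 hours the average is 22/7 > 3, so some hour must exceed 3.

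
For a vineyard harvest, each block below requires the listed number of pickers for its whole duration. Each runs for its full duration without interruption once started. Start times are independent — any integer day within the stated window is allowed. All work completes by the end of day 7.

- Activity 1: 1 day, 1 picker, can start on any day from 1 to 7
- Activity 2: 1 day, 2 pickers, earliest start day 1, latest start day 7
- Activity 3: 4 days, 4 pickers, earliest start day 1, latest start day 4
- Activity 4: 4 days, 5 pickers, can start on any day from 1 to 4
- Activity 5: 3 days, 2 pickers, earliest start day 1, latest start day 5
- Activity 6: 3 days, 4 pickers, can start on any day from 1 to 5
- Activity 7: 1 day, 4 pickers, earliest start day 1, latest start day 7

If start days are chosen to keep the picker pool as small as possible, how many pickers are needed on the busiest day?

10

Early-start (Activity 1@1, Activity 2@1, Activity 3@1, Activity 4@1, Activity 5@1, Activity 6@1, Activity 7@1) gives peak 22: d1:22  d2:15  d3:15  d4:9  d5:0  d6:0  d7:0.
Shift Activity 4→4, Activity 6→5, Activity 7→2.
Schedule Activity 1@1, Activity 2@1, Activity 3@1, Activity 4@4, Activity 5@1, Activity 6@5, Activity 7@2: d1:9  d2:10  d3:6  d4:9  d5:9  d6:9  d7:9 — peak 10.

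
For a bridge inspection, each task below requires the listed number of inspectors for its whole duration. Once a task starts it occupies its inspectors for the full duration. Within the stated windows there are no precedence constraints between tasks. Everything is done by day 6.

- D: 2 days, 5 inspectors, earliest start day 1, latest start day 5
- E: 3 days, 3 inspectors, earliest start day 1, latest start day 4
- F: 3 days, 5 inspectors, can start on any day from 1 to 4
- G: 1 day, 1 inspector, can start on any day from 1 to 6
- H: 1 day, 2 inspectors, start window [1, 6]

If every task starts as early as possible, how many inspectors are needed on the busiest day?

16

Early-start schedule: D@1, E@1, F@1, G@1, H@1.
Load per day: day 1: 16, day 2: 13, day 3: 8, day 4: 0, day 5: 0, day 6: 0.
Peak is 16.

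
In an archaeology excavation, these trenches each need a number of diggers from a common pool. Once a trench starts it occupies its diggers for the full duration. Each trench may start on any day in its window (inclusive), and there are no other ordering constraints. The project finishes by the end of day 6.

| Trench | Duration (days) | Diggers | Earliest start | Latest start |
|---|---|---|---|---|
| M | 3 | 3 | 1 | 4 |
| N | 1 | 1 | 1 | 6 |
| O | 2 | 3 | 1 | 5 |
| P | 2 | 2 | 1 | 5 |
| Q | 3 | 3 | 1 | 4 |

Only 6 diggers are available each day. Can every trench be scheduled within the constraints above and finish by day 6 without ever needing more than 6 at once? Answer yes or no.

yes

Schedule M@1, N@1, O@2, P@4, Q@4: d1:4  d2:6  d3:6  d4:5  d5:5  d6:3 — peak 6 ≤ 6.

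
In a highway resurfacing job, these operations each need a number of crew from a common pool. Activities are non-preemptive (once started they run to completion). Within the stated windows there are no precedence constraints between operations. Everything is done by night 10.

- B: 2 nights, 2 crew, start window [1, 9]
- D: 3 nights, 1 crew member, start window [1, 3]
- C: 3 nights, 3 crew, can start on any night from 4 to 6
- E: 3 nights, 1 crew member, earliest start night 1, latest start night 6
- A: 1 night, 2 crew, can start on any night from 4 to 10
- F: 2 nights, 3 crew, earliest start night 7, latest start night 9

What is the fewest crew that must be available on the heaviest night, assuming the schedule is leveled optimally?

3

Early-start (B@1, D@1, C@4, E@1, A@4, F@7) gives peak 5: n1:4  n2:4  n3:2  n4:5  n5:3  n6:3  n7:3  n8:3  n9:0  n10:0.
Shift C→6, E→3, F→9.
Schedule B@1, D@1, C@6, E@3, A@4, F@9: n1:3  n2:3  n3:2  n4:3  n5:1  n6:3  n7:3  n8:3  n9:3  n10:3 — peak 3.
Total crew member-nights = 27 over 10 nights ⇒ peak ≥ ⌈27/10⌉ = 3, so 3 is optimal.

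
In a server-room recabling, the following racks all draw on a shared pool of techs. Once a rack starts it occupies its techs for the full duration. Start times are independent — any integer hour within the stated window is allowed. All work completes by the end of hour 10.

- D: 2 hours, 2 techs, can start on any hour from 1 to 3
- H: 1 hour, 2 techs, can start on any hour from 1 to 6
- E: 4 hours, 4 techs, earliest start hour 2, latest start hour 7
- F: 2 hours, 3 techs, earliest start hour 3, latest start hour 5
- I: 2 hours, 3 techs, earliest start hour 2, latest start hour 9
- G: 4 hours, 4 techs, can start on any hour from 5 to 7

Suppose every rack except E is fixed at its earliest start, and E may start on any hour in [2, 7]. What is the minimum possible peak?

8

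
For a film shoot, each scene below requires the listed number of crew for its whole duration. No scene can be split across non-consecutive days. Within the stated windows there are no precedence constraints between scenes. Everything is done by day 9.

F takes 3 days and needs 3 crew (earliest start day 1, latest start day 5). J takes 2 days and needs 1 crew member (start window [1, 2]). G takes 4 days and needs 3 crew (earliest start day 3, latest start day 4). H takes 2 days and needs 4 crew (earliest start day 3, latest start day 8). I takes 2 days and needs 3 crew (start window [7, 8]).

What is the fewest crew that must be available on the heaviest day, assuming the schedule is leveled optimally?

Early-start (F@1, J@1, G@3, H@3, I@7) gives peak 10: d1:4  d2:4  d3:10  d4:7  d5:3  d6:3  d7:3  d8:3  d9:0.
Shift H→4.
Schedule F@1, J@1, G@3, H@4, I@7: d1:4  d2:4  d3:6  d4:7  d5:7  d6:3  d7:3  d8:3  d9:0 — peak 7.

7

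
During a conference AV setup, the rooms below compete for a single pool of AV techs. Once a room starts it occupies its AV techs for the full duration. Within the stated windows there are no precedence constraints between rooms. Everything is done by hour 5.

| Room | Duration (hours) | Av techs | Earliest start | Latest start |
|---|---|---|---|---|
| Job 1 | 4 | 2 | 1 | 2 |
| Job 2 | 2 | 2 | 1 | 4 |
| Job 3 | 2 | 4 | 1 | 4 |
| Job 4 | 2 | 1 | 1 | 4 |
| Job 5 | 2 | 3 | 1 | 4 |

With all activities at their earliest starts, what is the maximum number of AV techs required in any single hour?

Early-start schedule: Job 1@1, Job 2@1, Job 3@1, Job 4@1, Job 5@1.
Load per hour: hour 1: 12, hour 2: 12, hour 3: 2, hour 4: 2, hour 5: 0.
Peak is 12.

12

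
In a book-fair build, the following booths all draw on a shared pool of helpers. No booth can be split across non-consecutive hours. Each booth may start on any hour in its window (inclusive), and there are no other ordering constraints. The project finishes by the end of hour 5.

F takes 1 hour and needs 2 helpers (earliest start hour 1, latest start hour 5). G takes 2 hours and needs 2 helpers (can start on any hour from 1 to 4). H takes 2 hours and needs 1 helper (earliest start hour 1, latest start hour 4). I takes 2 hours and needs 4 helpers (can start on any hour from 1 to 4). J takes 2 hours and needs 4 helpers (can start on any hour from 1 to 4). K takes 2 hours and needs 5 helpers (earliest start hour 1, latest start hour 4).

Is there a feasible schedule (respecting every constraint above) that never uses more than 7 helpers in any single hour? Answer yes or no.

no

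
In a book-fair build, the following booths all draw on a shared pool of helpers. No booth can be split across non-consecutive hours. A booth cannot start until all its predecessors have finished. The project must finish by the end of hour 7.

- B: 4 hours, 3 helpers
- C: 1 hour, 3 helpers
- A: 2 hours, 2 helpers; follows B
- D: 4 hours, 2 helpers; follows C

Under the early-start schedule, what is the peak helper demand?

6

Early-start schedule: B@1, C@1, A@5, D@2.
Load per hour: hour 1: 6, hour 2: 5, hour 3: 5, hour 4: 5, hour 5: 4, hour 6: 2, hour 7: 0.
Peak is 6.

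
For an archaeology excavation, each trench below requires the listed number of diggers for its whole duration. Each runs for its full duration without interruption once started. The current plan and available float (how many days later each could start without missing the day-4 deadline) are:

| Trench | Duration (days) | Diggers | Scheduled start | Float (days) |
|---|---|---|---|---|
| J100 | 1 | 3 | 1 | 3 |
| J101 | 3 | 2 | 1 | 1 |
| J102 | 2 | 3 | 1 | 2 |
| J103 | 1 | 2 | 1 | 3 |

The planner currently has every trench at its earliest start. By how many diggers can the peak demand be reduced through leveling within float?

5

Early-start peak: d1:10  d2:5  d3:2  d4:0 ⇒ 10.
Leveled (J100@1, J101@1, J102@2, J103@4): d1:5  d2:5  d3:5  d4:2 ⇒ 5.
Reduction 10 − 5 = 5.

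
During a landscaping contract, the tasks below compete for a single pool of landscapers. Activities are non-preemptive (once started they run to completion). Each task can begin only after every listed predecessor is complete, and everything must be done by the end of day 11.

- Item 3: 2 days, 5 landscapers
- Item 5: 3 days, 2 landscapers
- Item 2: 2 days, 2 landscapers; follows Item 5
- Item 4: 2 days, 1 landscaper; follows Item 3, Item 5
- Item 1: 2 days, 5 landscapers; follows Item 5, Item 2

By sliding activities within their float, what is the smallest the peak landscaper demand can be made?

Early-start (Item 3@1, Item 5@1, Item 2@4, Item 4@4, Item 1@6) gives peak 7: d1:7  d2:7  d3:2  d4:3  d5:3  d6:5  d7:5  d8:0  d9:0  d10:0  d11:0.
Shift Item 5→3, Item 2→6, Item 4→6, Item 1→8.
Schedule Item 3@1, Item 5@3, Item 2@6, Item 4@6, Item 1@8: d1:5  d2:5  d3:2  d4:2  d5:2  d6:3  d7:3  d8:5  d9:5  d10:0  d11:0 — peak 5.

5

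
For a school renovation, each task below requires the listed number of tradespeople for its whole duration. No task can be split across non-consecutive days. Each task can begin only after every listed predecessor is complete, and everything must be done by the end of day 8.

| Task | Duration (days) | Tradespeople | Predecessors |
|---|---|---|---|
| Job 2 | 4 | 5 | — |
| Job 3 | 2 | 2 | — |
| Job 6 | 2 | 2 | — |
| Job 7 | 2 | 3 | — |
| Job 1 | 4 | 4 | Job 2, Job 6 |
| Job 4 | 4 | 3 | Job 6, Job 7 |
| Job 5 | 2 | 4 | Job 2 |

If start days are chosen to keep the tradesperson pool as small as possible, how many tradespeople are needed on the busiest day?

10

Early-start (Job 2@1, Job 3@1, Job 6@1, Job 7@1, Job 1@5, Job 4@3, Job 5@5) gives peak 12: d1:12  d2:12  d3:8  d4:8  d5:11  d6:11  d7:4  d8:4.
Shift Job 3→3, Job 5→7.
Schedule Job 2@1, Job 3@3, Job 6@1, Job 7@1, Job 1@5, Job 4@3, Job 5@7: d1:10  d2:10  d3:10  d4:10  d5:7  d6:7  d7:8  d8:8 — peak 10.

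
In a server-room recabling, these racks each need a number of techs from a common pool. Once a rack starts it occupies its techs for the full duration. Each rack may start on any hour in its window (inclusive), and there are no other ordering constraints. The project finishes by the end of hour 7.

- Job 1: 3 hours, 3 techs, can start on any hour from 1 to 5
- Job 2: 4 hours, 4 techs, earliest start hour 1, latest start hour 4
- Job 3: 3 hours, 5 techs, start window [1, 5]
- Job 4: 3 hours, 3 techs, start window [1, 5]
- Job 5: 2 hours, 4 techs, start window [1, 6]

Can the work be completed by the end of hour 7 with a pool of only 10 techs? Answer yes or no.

Schedule Job 1@1, Job 2@1, Job 3@4, Job 4@1, Job 5@5: h1:10  h2:10  h3:10  h4:9  h5:9  h6:9  h7:0 — peak 10 ≤ 10.

yes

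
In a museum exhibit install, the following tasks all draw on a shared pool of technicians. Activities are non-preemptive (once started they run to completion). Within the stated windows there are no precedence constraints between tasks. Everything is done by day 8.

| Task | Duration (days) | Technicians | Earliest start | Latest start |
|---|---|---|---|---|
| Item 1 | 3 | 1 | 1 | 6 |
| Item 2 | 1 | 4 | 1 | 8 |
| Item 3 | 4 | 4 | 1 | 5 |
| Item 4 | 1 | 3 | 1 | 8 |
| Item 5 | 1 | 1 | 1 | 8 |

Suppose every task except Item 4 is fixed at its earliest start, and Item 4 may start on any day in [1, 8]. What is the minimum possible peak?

10

Item 4@1: d1:13  d2:5  d3:5  d4:4  d5:0  d6:0  d7:0  d8:0 → peak 13
Item 4@2: d1:10  d2:8  d3:5  d4:4  d5:0  d6:0  d7:0  d8:0 → peak 10
Item 4@3: d1:10  d2:5  d3:8  d4:4  d5:0  d6:0  d7:0  d8:0 → peak 10
Item 4@4: d1:10  d2:5  d3:5  d4:7  d5:0  d6:0  d7:0  d8:0 → peak 10
Item 4@5: d1:10  d2:5  d3:5  d4:4  d5:3  d6:0  d7:0  d8:0 → peak 10
Item 4@6: d1:10  d2:5  d3:5  d4:4  d5:0  d6:3  d7:0  d8:0 → peak 10
Item 4@7: d1:10  d2:5  d3:5  d4:4  d5:0  d6:0  d7:3  d8:0 → peak 10
Item 4@8: d1:10  d2:5  d3:5  d4:4  d5:0  d6:0  d7:0  d8:3 → peak 10
Best is Item 4@2, peak 10.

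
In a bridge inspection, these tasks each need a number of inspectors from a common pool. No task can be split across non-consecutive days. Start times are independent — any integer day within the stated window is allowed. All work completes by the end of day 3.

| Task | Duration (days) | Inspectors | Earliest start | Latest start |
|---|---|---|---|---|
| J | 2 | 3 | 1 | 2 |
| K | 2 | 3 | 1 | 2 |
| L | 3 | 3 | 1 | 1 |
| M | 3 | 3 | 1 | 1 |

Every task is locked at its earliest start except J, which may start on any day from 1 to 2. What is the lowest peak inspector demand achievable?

12

J@1: d1:12  d2:12  d3:6 → peak 12
J@2: d1:9  d2:12  d3:9 → peak 12
Best is J@1, peak 12.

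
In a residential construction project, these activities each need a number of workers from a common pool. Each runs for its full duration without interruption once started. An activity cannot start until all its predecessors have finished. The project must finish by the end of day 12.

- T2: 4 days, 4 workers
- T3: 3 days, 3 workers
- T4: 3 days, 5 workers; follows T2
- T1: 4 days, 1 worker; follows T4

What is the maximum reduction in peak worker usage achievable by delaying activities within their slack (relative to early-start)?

Early-start peak: d1:7  d2:7  d3:7  d4:4  d5:5  d6:5  d7:5  d8:1  d9:1  d10:1  d11:1  d12:0 ⇒ 7.
Leveled (T2@1, T3@8, T4@5, T1@8): d1:4  d2:4  d3:4  d4:4  d5:5  d6:5  d7:5  d8:4  d9:4  d10:4  d11:1  d12:0 ⇒ 5.
Reduction 7 − 5 = 2.

2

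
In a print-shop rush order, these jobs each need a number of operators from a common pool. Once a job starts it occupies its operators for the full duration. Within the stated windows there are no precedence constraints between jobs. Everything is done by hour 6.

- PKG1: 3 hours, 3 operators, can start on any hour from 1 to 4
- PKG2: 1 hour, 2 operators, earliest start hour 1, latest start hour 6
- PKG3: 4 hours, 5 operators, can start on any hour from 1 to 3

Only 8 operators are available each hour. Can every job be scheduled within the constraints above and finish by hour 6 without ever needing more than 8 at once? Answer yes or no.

yes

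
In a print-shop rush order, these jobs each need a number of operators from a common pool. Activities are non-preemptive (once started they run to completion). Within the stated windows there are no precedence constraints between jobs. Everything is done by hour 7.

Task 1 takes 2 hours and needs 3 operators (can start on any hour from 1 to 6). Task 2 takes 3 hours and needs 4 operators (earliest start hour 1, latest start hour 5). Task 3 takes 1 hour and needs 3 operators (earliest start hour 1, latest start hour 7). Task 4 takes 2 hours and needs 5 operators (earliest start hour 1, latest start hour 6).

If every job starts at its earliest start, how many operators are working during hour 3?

4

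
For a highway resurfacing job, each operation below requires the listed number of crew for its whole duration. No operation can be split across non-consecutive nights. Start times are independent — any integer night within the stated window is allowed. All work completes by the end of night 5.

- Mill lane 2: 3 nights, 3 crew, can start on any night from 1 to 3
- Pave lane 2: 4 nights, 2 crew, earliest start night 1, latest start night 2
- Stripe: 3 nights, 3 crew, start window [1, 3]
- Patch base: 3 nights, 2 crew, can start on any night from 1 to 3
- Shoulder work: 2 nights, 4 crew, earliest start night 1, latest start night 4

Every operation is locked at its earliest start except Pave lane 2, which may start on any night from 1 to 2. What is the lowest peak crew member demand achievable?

Pave lane 2@1: n1:14  n2:14  n3:10  n4:2  n5:0 → peak 14
Pave lane 2@2: n1:12  n2:14  n3:10  n4:2  n5:2 → peak 14
Best is Pave lane 2@1, peak 14.

14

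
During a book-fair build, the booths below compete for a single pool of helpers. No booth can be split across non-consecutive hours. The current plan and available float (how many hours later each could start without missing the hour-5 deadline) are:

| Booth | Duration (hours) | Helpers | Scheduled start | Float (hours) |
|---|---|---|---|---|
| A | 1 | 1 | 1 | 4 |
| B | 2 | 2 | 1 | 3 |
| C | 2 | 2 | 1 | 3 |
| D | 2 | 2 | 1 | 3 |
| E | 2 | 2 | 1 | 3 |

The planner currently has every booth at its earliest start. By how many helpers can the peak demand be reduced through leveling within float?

5

Early-start peak: h1:9  h2:8  h3:0  h4:0  h5:0 ⇒ 9.
Leveled (A@1, B@1, C@2, D@3, E@4): h1:3  h2:4  h3:4  h4:4  h5:2 ⇒ 4.
Reduction 9 − 4 = 5.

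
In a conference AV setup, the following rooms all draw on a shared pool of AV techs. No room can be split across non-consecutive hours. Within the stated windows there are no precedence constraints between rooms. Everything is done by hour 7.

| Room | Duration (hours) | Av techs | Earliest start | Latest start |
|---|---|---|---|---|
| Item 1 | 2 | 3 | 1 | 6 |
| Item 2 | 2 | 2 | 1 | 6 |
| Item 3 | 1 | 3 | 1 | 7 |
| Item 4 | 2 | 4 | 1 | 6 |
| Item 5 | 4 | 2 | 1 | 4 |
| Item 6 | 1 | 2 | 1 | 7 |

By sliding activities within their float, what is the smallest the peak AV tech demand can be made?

5

Early-start (Item 1@1, Item 2@1, Item 3@1, Item 4@1, Item 5@1, Item 6@1) gives peak 16: h1:16  h2:11  h3:2  h4:2  h5:0  h6:0  h7:0.
Shift Item 2→3, Item 3→5, Item 4→6, Item 6→5.
Schedule Item 1@1, Item 2@3, Item 3@5, Item 4@6, Item 5@1, Item 6@5: h1:5  h2:5  h3:4  h4:4  h5:5  h6:4  h7:4 — peak 5.
Total AV tech-hours = 31 over 7 hours ⇒ peak ≥ ⌈31/7⌉ = 5, so 5 is optimal.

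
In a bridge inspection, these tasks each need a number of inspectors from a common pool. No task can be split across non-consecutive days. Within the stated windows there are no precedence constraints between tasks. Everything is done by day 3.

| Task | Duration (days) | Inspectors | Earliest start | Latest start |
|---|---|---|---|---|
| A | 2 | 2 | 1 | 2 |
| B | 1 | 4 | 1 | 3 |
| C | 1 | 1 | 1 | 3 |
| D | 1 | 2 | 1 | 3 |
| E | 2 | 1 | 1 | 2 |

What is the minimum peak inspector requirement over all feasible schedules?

5

Early-start (A@1, B@1, C@1, D@1, E@1) gives peak 10: d1:10  d2:3  d3:0.
Shift B→3, E→2.
Schedule A@1, B@3, C@1, D@1, E@2: d1:5  d2:3  d3:5 — peak 5.
Total inspector-days = 13 over 3 days ⇒ peak ≥ ⌈13/3⌉ = 5, so 5 is optimal.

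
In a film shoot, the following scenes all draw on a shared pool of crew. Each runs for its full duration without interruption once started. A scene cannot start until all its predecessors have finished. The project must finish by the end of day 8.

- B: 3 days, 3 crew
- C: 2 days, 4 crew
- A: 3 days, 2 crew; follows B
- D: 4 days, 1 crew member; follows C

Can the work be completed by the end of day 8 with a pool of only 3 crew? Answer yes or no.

no

Total crew member-days = 27; over 8 days the average is 27/8 > 3, so some day must exceed 3.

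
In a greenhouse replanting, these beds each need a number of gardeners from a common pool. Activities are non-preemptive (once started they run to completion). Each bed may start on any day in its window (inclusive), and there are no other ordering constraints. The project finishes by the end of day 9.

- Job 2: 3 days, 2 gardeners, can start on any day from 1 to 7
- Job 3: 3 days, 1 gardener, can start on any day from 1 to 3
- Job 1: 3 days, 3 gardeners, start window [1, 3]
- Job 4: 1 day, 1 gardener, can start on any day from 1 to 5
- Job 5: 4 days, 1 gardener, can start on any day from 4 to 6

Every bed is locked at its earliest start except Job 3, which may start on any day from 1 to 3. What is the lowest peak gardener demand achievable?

6

Job 3@1: d1:7  d2:6  d3:6  d4:1  d5:1  d6:1  d7:1  d8:0  d9:0 → peak 7
Job 3@2: d1:6  d2:6  d3:6  d4:2  d5:1  d6:1  d7:1  d8:0  d9:0 → peak 6
Job 3@3: d1:6  d2:5  d3:6  d4:2  d5:2  d6:1  d7:1  d8:0  d9:0 → peak 6
Best is Job 3@2, peak 6.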